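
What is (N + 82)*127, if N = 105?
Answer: 23749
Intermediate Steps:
(N + 82)*127 = (105 + 82)*127 = 187*127 = 23749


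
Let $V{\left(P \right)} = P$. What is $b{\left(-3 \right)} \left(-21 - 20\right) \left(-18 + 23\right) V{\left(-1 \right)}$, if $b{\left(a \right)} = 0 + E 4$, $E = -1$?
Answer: $-820$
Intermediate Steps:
$b{\left(a \right)} = -4$ ($b{\left(a \right)} = 0 - 4 = -4$)
$b{\left(-3 \right)} \left(-21 - 20\right) \left(-18 + 23\right) V{\left(-1 \right)} = - 4 \left(-21 - 20\right) \left(-18 + 23\right) \left(-1\right) = - 4 \left(\left(-41\right) 5\right) \left(-1\right) = \left(-4\right) \left(-205\right) \left(-1\right) = 820 \left(-1\right) = -820$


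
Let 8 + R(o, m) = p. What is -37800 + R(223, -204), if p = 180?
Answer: -37628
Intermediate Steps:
R(o, m) = 172 (R(o, m) = -8 + 180 = 172)
-37800 + R(223, -204) = -37800 + 172 = -37628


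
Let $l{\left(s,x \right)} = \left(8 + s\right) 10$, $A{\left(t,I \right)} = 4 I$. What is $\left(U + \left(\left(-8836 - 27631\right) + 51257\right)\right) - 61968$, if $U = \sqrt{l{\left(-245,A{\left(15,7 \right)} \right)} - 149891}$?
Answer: $-47178 + i \sqrt{152261} \approx -47178.0 + 390.21 i$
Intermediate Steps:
$l{\left(s,x \right)} = 80 + 10 s$
$U = i \sqrt{152261}$ ($U = \sqrt{\left(80 + 10 \left(-245\right)\right) - 149891} = \sqrt{\left(80 - 2450\right) - 149891} = \sqrt{-2370 - 149891} = \sqrt{-152261} = i \sqrt{152261} \approx 390.21 i$)
$\left(U + \left(\left(-8836 - 27631\right) + 51257\right)\right) - 61968 = \left(i \sqrt{152261} + \left(\left(-8836 - 27631\right) + 51257\right)\right) - 61968 = \left(i \sqrt{152261} + \left(-36467 + 51257\right)\right) - 61968 = \left(i \sqrt{152261} + 14790\right) - 61968 = \left(14790 + i \sqrt{152261}\right) - 61968 = -47178 + i \sqrt{152261}$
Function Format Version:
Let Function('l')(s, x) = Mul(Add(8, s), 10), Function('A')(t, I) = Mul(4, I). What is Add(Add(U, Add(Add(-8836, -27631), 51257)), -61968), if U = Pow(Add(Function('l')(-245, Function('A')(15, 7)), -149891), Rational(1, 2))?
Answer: Add(-47178, Mul(I, Pow(152261, Rational(1, 2)))) ≈ Add(-47178., Mul(390.21, I))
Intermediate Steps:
Function('l')(s, x) = Add(80, Mul(10, s))
U = Mul(I, Pow(152261, Rational(1, 2))) (U = Pow(Add(Add(80, Mul(10, -245)), -149891), Rational(1, 2)) = Pow(Add(Add(80, -2450), -149891), Rational(1, 2)) = Pow(Add(-2370, -149891), Rational(1, 2)) = Pow(-152261, Rational(1, 2)) = Mul(I, Pow(152261, Rational(1, 2))) ≈ Mul(390.21, I))
Add(Add(U, Add(Add(-8836, -27631), 51257)), -61968) = Add(Add(Mul(I, Pow(152261, Rational(1, 2))), Add(Add(-8836, -27631), 51257)), -61968) = Add(Add(Mul(I, Pow(152261, Rational(1, 2))), Add(-36467, 51257)), -61968) = Add(Add(Mul(I, Pow(152261, Rational(1, 2))), 14790), -61968) = Add(Add(14790, Mul(I, Pow(152261, Rational(1, 2)))), -61968) = Add(-47178, Mul(I, Pow(152261, Rational(1, 2))))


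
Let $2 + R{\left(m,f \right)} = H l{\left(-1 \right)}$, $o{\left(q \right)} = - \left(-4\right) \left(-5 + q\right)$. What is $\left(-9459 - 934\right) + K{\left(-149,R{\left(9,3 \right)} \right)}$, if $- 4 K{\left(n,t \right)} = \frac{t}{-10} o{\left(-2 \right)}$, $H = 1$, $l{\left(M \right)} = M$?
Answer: $- \frac{103909}{10} \approx -10391.0$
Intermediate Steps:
$o{\left(q \right)} = -20 + 4 q$ ($o{\left(q \right)} = - (20 - 4 q) = -20 + 4 q$)
$R{\left(m,f \right)} = -3$ ($R{\left(m,f \right)} = -2 + 1 \left(-1\right) = -2 - 1 = -3$)
$K{\left(n,t \right)} = - \frac{7 t}{10}$ ($K{\left(n,t \right)} = - \frac{\frac{t}{-10} \left(-20 + 4 \left(-2\right)\right)}{4} = - \frac{t \left(- \frac{1}{10}\right) \left(-20 - 8\right)}{4} = - \frac{- \frac{t}{10} \left(-28\right)}{4} = - \frac{\frac{14}{5} t}{4} = - \frac{7 t}{10}$)
$\left(-9459 - 934\right) + K{\left(-149,R{\left(9,3 \right)} \right)} = \left(-9459 - 934\right) - - \frac{21}{10} = -10393 + \frac{21}{10} = - \frac{103909}{10}$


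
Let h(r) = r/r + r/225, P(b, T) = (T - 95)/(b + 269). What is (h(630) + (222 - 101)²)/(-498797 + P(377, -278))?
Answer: -15767568/537038725 ≈ -0.029360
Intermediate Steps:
P(b, T) = (-95 + T)/(269 + b)
h(r) = 1 + r/225 (h(r) = 1 + r*(1/225) = 1 + r/225)
(h(630) + (222 - 101)²)/(-498797 + P(377, -278)) = ((1 + (1/225)*630) + (222 - 101)²)/(-498797 + (-95 - 278)/(269 + 377)) = ((1 + 14/5) + 121²)/(-498797 - 373/646) = (19/5 + 14641)/(-498797 + (1/646)*(-373)) = 73224/(5*(-498797 - 373/646)) = 73224/(5*(-322223235/646)) = (73224/5)*(-646/322223235) = -15767568/537038725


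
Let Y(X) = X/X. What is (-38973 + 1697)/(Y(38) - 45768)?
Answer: 37276/45767 ≈ 0.81447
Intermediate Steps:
Y(X) = 1
(-38973 + 1697)/(Y(38) - 45768) = (-38973 + 1697)/(1 - 45768) = -37276/(-45767) = -37276*(-1/45767) = 37276/45767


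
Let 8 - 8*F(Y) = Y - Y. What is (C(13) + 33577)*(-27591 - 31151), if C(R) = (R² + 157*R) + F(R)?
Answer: -2102258696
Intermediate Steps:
F(Y) = 1 (F(Y) = 1 - (Y - Y)/8 = 1 - ⅛*0 = 1 + 0 = 1)
C(R) = 1 + R² + 157*R (C(R) = (R² + 157*R) + 1 = 1 + R² + 157*R)
(C(13) + 33577)*(-27591 - 31151) = ((1 + 13² + 157*13) + 33577)*(-27591 - 31151) = ((1 + 169 + 2041) + 33577)*(-58742) = (2211 + 33577)*(-58742) = 35788*(-58742) = -2102258696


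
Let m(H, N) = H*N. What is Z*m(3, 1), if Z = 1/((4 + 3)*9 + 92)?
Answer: 3/155 ≈ 0.019355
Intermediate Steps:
Z = 1/155 (Z = 1/(7*9 + 92) = 1/(63 + 92) = 1/155 ≈ 0.0064516)
Z*m(3, 1) = (3*1)/155 = (1/155)*3 = 3/155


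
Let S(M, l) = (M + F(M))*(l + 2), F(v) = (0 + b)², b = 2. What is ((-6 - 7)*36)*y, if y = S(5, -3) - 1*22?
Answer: 14508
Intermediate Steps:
F(v) = 4 (F(v) = (0 + 2)² = 2² = 4)
S(M, l) = (2 + l)*(4 + M) (S(M, l) = (M + 4)*(l + 2) = (4 + M)*(2 + l) = (2 + l)*(4 + M))
y = -31 (y = (8 + 2*5 + 4*(-3) + 5*(-3)) - 1*22 = (8 + 10 - 12 - 15) - 22 = -9 - 22 = -31)
((-6 - 7)*36)*y = ((-6 - 7)*36)*(-31) = -13*36*(-31) = -468*(-31) = 14508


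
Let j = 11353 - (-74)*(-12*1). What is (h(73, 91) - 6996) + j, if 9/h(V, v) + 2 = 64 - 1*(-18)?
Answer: 277529/80 ≈ 3469.1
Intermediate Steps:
h(V, v) = 9/80 (h(V, v) = 9/(-2 + (64 - 1*(-18))) = 9/(-2 + (64 + 18)) = 9/(-2 + 82) = 9/80)
j = 10465 (j = 11353 - (-74)*(-12) = 11353 - 1*888 = 11353 - 888 = 10465)
(h(73, 91) - 6996) + j = (9/80 - 6996) + 10465 = -559671/80 + 10465 = 277529/80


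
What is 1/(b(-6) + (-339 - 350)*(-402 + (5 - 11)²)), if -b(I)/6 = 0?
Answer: 1/252174 ≈ 3.9655e-6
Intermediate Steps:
b(I) = 0 (b(I) = -6*0 = 0)
1/(b(-6) + (-339 - 350)*(-402 + (5 - 11)²)) = 1/(0 + (-339 - 350)*(-402 + (5 - 11)²)) = 1/(0 - 689*(-402 + (-6)²)) = 1/(0 - 689*(-402 + 36)) = 1/(0 - 689*(-366)) = 1/(0 + 252174) = 1/252174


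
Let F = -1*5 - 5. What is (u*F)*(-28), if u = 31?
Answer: 8680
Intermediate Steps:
F = -10 (F = -5 - 5 = -10)
(u*F)*(-28) = (31*(-10))*(-28) = -310*(-28) = 8680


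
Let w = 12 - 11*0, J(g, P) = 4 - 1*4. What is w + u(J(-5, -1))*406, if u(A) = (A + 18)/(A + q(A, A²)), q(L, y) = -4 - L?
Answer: -1815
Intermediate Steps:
J(g, P) = 0 (J(g, P) = 4 - 4 = 0)
u(A) = -9/2 - A/4 (u(A) = (A + 18)/(A + (-4 - A)) = (18 + A)/(-4) = (18 + A)*(-¼) = -9/2 - A/4)
w = 12 (w = 12 + 0 = 12)
w + u(J(-5, -1))*406 = 12 + (-9/2 - ¼*0)*406 = 12 + (-9/2 + 0)*406 = 12 - 9/2*406 = 12 - 1827 = -1815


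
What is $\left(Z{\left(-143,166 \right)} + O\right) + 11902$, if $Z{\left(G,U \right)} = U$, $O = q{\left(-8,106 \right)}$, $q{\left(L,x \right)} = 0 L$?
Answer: $12068$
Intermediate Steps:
$q{\left(L,x \right)} = 0$
$O = 0$
$\left(Z{\left(-143,166 \right)} + O\right) + 11902 = \left(166 + 0\right) + 11902 = 166 + 11902 = 12068$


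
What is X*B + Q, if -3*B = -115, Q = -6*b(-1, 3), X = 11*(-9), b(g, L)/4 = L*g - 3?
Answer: -3651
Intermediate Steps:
b(g, L) = -12 + 4*L*g (b(g, L) = 4*(L*g - 3) = 4*(-3 + L*g) = -12 + 4*L*g)
X = -99
Q = 144 (Q = -6*(-12 + 4*3*(-1)) = -6*(-12 - 12) = -6*(-24) = 144)
B = 115/3 (B = -⅓*(-115) = 115/3 ≈ 38.333)
X*B + Q = -99*115/3 + 144 = -3795 + 144 = -3651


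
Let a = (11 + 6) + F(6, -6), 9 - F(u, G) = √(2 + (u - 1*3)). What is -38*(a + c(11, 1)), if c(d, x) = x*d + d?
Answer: -1824 + 38*√5 ≈ -1739.0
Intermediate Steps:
F(u, G) = 9 - √(-1 + u) (F(u, G) = 9 - √(2 + (u - 1*3)) = 9 - √(2 + (u - 3)) = 9 - √(2 + (-3 + u)) = 9 - √(-1 + u))
a = 26 - √5 (a = (11 + 6) + (9 - √(-1 + 6)) = 17 + (9 - √5) = 26 - √5 ≈ 23.764)
c(d, x) = d + d*x (c(d, x) = d*x + d = d + d*x)
-38*(a + c(11, 1)) = -38*((26 - √5) + 11*(1 + 1)) = -38*((26 - √5) + 11*2) = -38*((26 - √5) + 22) = -38*(48 - √5) = -1824 + 38*√5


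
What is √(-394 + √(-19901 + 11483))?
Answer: √(-394 + I*√8418) ≈ 2.2958 + 19.982*I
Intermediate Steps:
√(-394 + √(-19901 + 11483)) = √(-394 + √(-8418)) = √(-394 + I*√8418)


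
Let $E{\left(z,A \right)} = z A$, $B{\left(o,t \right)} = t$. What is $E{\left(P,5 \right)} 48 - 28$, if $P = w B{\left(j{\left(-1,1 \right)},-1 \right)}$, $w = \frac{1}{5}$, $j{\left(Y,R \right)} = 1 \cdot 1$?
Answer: $-76$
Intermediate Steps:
$j{\left(Y,R \right)} = 1$
$w = \frac{1}{5} \approx 0.2$
$P = - \frac{1}{5}$ ($P = \frac{1}{5} \left(-1\right) = - \frac{1}{5} \approx -0.2$)
$E{\left(z,A \right)} = A z$
$E{\left(P,5 \right)} 48 - 28 = 5 \left(- \frac{1}{5}\right) 48 - 28 = \left(-1\right) 48 - 28 = -48 - 28 = -76$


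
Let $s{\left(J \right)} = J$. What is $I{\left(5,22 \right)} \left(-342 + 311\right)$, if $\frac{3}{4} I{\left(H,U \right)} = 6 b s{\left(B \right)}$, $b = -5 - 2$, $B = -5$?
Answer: $-8680$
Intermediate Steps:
$b = -7$
$I{\left(H,U \right)} = 280$ ($I{\left(H,U \right)} = \frac{4 \cdot 6 \left(-7\right) \left(-5\right)}{3} = \frac{4 \left(\left(-42\right) \left(-5\right)\right)}{3} = \frac{4}{3} \cdot 210 = 280$)
$I{\left(5,22 \right)} \left(-342 + 311\right) = 280 \left(-342 + 311\right) = 280 \left(-31\right) = -8680$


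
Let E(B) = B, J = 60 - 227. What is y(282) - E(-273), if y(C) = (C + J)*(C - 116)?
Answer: 19363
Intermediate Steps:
J = -167
y(C) = (-167 + C)*(-116 + C) (y(C) = (C - 167)*(C - 116) = (-167 + C)*(-116 + C))
y(282) - E(-273) = (19372 + 282**2 - 283*282) - 1*(-273) = (19372 + 79524 - 79806) + 273 = 19090 + 273 = 19363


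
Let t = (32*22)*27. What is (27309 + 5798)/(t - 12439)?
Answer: 33107/6569 ≈ 5.0399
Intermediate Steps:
t = 19008 (t = 704*27 = 19008)
(27309 + 5798)/(t - 12439) = (27309 + 5798)/(19008 - 12439) = 33107/6569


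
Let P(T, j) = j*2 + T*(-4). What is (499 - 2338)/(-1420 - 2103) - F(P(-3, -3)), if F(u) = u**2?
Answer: -124989/3523 ≈ -35.478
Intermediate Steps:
P(T, j) = -4*T + 2*j (P(T, j) = 2*j - 4*T = -4*T + 2*j)
(499 - 2338)/(-1420 - 2103) - F(P(-3, -3)) = (499 - 2338)/(-1420 - 2103) - (-4*(-3) + 2*(-3))**2 = -1839/(-3523) - (12 - 6)**2 = -1839*(-1/3523) - 1*6**2 = 1839/3523 - 1*36 = 1839/3523 - 36 = -124989/3523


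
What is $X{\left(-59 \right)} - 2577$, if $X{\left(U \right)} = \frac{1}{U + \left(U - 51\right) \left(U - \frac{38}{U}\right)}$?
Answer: $- \frac{967016614}{375249} \approx -2577.0$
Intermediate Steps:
$X{\left(U \right)} = \frac{1}{U + \left(-51 + U\right) \left(U - \frac{38}{U}\right)}$
$X{\left(-59 \right)} - 2577 = - \frac{59}{1938 + \left(-59\right)^{3} - 50 \left(-59\right)^{2} - -2242} - 2577 = - \frac{59}{1938 - 205379 - 174050 + 2242} - 2577 = - \frac{59}{-375249} - 2577 = \left(-59\right) \left(- \frac{1}{375249}\right) - 2577 = \frac{59}{375249} - 2577 = - \frac{967016614}{375249}$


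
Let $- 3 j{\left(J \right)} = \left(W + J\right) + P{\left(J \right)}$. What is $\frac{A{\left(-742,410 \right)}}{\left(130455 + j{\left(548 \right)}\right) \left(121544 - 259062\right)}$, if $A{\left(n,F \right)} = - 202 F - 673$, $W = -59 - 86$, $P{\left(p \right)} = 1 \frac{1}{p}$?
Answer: $\frac{22877082}{4910473835275} \approx 4.6588 \cdot 10^{-6}$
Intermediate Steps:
$P{\left(p \right)} = \frac{1}{p}$
$W = -145$
$A{\left(n,F \right)} = -673 - 202 F$
$j{\left(J \right)} = \frac{145}{3} - \frac{J}{3} - \frac{1}{3 J}$ ($j{\left(J \right)} = - \frac{\left(-145 + J\right) + \frac{1}{J}}{3} = - \frac{-145 + J + \frac{1}{J}}{3} = \frac{145}{3} - \frac{J}{3} - \frac{1}{3 J}$)
$\frac{A{\left(-742,410 \right)}}{\left(130455 + j{\left(548 \right)}\right) \left(121544 - 259062\right)} = \frac{-673 - 82820}{\left(130455 + \frac{-1 + 548 \left(145 - 548\right)}{3 \cdot 548}\right) \left(121544 - 259062\right)} = \frac{-673 - 82820}{\left(130455 + \frac{1}{3} \cdot \frac{1}{548} \left(-1 + 548 \left(145 - 548\right)\right)\right) \left(-137518\right)} = - \frac{83493}{\left(130455 + \frac{1}{3} \cdot \frac{1}{548} \left(-1 + 548 \left(-403\right)\right)\right) \left(-137518\right)} = - \frac{83493}{\left(130455 + \frac{1}{3} \cdot \frac{1}{548} \left(-1 - 220844\right)\right) \left(-137518\right)} = - \frac{83493}{\left(130455 + \frac{1}{3} \cdot \frac{1}{548} \left(-220845\right)\right) \left(-137518\right)} = - \frac{83493}{\left(130455 - \frac{73615}{548}\right) \left(-137518\right)} = - \frac{83493}{\frac{71415725}{548} \left(-137518\right)} = - \frac{83493}{- \frac{4910473835275}{274}} = \left(-83493\right) \left(- \frac{274}{4910473835275}\right) = \frac{22877082}{4910473835275}$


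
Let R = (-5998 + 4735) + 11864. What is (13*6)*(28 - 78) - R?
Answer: -14501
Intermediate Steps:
R = 10601 (R = -1263 + 11864 = 10601)
(13*6)*(28 - 78) - R = (13*6)*(28 - 78) - 1*10601 = 78*(-50) - 10601 = -3900 - 10601 = -14501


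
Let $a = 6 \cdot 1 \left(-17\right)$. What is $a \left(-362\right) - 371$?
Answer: $36553$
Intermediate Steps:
$a = -102$ ($a = 6 \left(-17\right) = -102$)
$a \left(-362\right) - 371 = \left(-102\right) \left(-362\right) - 371 = 36924 - 371 = 36553$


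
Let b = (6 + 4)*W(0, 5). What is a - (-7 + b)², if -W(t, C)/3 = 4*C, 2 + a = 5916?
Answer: -362535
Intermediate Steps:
a = 5914 (a = -2 + 5916 = 5914)
W(t, C) = -12*C
b = -600 (b = (6 + 4)*(-12*5) = 10*(-60) = -600)
a - (-7 + b)² = 5914 - (-7 - 600)² = 5914 - 1*(-607)² = 5914 - 1*368449 = 5914 - 368449 = -362535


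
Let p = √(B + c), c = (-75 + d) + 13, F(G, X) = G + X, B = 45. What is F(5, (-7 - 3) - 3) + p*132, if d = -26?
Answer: -8 + 132*I*√43 ≈ -8.0 + 865.58*I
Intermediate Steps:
c = -88 (c = (-75 - 26) + 13 = -101 + 13 = -88)
p = I*√43 (p = √(45 - 88) = √(-43) = I*√43 ≈ 6.5574*I)
F(5, (-7 - 3) - 3) + p*132 = (5 + ((-7 - 3) - 3)) + (I*√43)*132 = (5 + (-10 - 3)) + 132*I*√43 = (5 - 13) + 132*I*√43 = -8 + 132*I*√43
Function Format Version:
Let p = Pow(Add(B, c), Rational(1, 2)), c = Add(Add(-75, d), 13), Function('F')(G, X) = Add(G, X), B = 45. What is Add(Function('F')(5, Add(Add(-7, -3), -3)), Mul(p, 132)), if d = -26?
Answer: Add(-8, Mul(132, I, Pow(43, Rational(1, 2)))) ≈ Add(-8.0000, Mul(865.58, I))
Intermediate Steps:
c = -88 (c = Add(Add(-75, -26), 13) = Add(-101, 13) = -88)
p = Mul(I, Pow(43, Rational(1, 2))) (p = Pow(Add(45, -88), Rational(1, 2)) = Pow(-43, Rational(1, 2)) = Mul(I, Pow(43, Rational(1, 2))) ≈ Mul(6.5574, I))
Add(Function('F')(5, Add(Add(-7, -3), -3)), Mul(p, 132)) = Add(Add(5, Add(Add(-7, -3), -3)), Mul(Mul(I, Pow(43, Rational(1, 2))), 132)) = Add(Add(5, Add(-10, -3)), Mul(132, I, Pow(43, Rational(1, 2)))) = Add(Add(5, -13), Mul(132, I, Pow(43, Rational(1, 2)))) = Add(-8, Mul(132, I, Pow(43, Rational(1, 2))))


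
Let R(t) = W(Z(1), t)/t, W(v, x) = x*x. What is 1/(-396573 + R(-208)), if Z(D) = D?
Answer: -1/396781 ≈ -2.5203e-6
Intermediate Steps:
W(v, x) = x**2
R(t) = t (R(t) = t**2/t = t)
1/(-396573 + R(-208)) = 1/(-396573 - 208) = 1/(-396781) = -1/396781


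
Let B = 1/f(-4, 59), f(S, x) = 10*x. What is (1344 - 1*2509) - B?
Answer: -687351/590 ≈ -1165.0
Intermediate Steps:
B = 1/590 (B = 1/(10*59) = 1/590 ≈ 0.0016949)
(1344 - 1*2509) - B = (1344 - 1*2509) - 1*1/590 = (1344 - 2509) - 1/590 = -1165 - 1/590 = -687351/590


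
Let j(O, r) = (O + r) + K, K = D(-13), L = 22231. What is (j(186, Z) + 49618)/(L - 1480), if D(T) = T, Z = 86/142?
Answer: 3535204/1473321 ≈ 2.3995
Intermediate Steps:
Z = 43/71 (Z = 86*(1/142) = 43/71 ≈ 0.60563)
K = -13
j(O, r) = -13 + O + r (j(O, r) = (O + r) - 13 = -13 + O + r)
(j(186, Z) + 49618)/(L - 1480) = ((-13 + 186 + 43/71) + 49618)/(22231 - 1480) = (12326/71 + 49618)/20751 = (3535204/71)*(1/20751) = 3535204/1473321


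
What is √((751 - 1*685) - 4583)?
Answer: I*√4517 ≈ 67.209*I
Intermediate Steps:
√((751 - 1*685) - 4583) = √((751 - 685) - 4583) = √(66 - 4583) = √(-4517) = I*√4517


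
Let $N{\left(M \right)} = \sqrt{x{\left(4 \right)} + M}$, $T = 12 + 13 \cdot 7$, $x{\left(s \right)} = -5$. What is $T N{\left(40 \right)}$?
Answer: $103 \sqrt{35} \approx 609.36$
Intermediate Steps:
$T = 103$ ($T = 12 + 91 = 103$)
$N{\left(M \right)} = \sqrt{-5 + M}$
$T N{\left(40 \right)} = 103 \sqrt{-5 + 40} = 103 \sqrt{35}$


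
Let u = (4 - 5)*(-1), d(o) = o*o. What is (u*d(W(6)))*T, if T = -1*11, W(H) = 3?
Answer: -99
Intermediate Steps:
d(o) = o**2
T = -11
u = 1 (u = -1*(-1) = 1)
(u*d(W(6)))*T = (1*3**2)*(-11) = (1*9)*(-11) = 9*(-11) = -99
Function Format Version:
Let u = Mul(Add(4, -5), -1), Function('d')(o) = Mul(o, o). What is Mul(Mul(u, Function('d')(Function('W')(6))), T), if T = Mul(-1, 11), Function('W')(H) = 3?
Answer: -99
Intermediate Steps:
Function('d')(o) = Pow(o, 2)
T = -11
u = 1 (u = Mul(-1, -1) = 1)
Mul(Mul(u, Function('d')(Function('W')(6))), T) = Mul(Mul(1, Pow(3, 2)), -11) = Mul(Mul(1, 9), -11) = Mul(9, -11) = -99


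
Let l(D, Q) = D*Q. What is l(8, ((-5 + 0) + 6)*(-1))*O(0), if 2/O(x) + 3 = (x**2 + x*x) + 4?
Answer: -16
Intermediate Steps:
O(x) = 2/(1 + 2*x**2) (O(x) = 2/(-3 + ((x**2 + x*x) + 4)) = 2/(-3 + ((x**2 + x**2) + 4)) = 2/(-3 + (2*x**2 + 4)) = 2/(-3 + (4 + 2*x**2)) = 2/(1 + 2*x**2))
l(8, ((-5 + 0) + 6)*(-1))*O(0) = (8*(((-5 + 0) + 6)*(-1)))*(2/(1 + 2*0**2)) = (8*((-5 + 6)*(-1)))*(2/(1 + 2*0)) = (8*(1*(-1)))*(2/(1 + 0)) = (8*(-1))*(2/1) = -16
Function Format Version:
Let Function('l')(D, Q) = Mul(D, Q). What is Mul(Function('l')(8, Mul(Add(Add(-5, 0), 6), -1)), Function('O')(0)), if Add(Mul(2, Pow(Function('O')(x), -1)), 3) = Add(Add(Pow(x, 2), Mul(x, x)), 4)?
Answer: -16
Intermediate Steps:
Function('O')(x) = Mul(2, Pow(Add(1, Mul(2, Pow(x, 2))), -1)) (Function('O')(x) = Mul(2, Pow(Add(-3, Add(Add(Pow(x, 2), Mul(x, x)), 4)), -1)) = Mul(2, Pow(Add(-3, Add(Add(Pow(x, 2), Pow(x, 2)), 4)), -1)) = Mul(2, Pow(Add(-3, Add(Mul(2, Pow(x, 2)), 4)), -1)) = Mul(2, Pow(Add(-3, Add(4, Mul(2, Pow(x, 2)))), -1)) = Mul(2, Pow(Add(1, Mul(2, Pow(x, 2))), -1)))
Mul(Function('l')(8, Mul(Add(Add(-5, 0), 6), -1)), Function('O')(0)) = Mul(Mul(8, Mul(Add(Add(-5, 0), 6), -1)), Mul(2, Pow(Add(1, Mul(2, Pow(0, 2))), -1))) = Mul(Mul(8, Mul(Add(-5, 6), -1)), Mul(2, Pow(Add(1, Mul(2, 0)), -1))) = Mul(Mul(8, Mul(1, -1)), Mul(2, Pow(Add(1, 0), -1))) = Mul(Mul(8, -1), Mul(2, Pow(1, -1))) = Mul(-8, Mul(2, 1)) = Mul(-8, 2) = -16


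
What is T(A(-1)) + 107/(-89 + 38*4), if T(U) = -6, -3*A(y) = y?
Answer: -271/63 ≈ -4.3016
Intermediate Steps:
A(y) = -y/3
T(A(-1)) + 107/(-89 + 38*4) = -6 + 107/(-89 + 38*4) = -6 + 107/(-89 + 152) = -6 + 107/63 = -271/63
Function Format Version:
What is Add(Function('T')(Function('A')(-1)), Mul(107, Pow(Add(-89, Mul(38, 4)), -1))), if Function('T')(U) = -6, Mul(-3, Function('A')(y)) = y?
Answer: Rational(-271, 63) ≈ -4.3016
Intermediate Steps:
Function('A')(y) = Mul(Rational(-1, 3), y)
Add(Function('T')(Function('A')(-1)), Mul(107, Pow(Add(-89, Mul(38, 4)), -1))) = Add(-6, Mul(107, Pow(Add(-89, Mul(38, 4)), -1))) = Add(-6, Mul(107, Pow(Add(-89, 152), -1))) = Add(-6, Mul(107, Pow(63, -1))) = Add(-6, Mul(107, Rational(1, 63))) = Add(-6, Rational(107, 63)) = Rational(-271, 63)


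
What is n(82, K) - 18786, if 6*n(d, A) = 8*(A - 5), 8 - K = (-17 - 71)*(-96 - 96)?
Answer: -41310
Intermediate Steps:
K = -16888 (K = 8 - (-17 - 71)*(-96 - 96) = 8 - (-88)*(-192) = 8 - 1*16896 = 8 - 16896 = -16888)
n(d, A) = -20/3 + 4*A/3 (n(d, A) = (8*(A - 5))/6 = (8*(-5 + A))/6 = (-40 + 8*A)/6 = -20/3 + 4*A/3)
n(82, K) - 18786 = (-20/3 + (4/3)*(-16888)) - 18786 = (-20/3 - 67552/3) - 18786 = -22524 - 18786 = -41310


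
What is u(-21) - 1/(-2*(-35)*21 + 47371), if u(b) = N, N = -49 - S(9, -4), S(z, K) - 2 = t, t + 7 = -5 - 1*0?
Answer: -1904800/48841 ≈ -39.000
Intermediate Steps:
t = -12 (t = -7 + (-5 - 1*0) = -7 + (-5 + 0) = -7 - 5 = -12)
S(z, K) = -10 (S(z, K) = 2 - 12 = -10)
N = -39 (N = -49 - 1*(-10) = -49 + 10 = -39)
u(b) = -39
u(-21) - 1/(-2*(-35)*21 + 47371) = -39 - 1/(-2*(-35)*21 + 47371) = -39 - 1/(70*21 + 47371) = -39 - 1/(1470 + 47371) = -39 - 1/48841 = -1904800/48841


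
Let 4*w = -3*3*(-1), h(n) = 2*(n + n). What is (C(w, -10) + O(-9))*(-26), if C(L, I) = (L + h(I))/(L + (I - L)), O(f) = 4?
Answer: -4043/20 ≈ -202.15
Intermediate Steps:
h(n) = 4*n (h(n) = 2*(2*n) = 4*n)
w = 9/4 (w = (-3*3*(-1))/4 = (-9*(-1))/4 = (¼)*9 = 9/4 ≈ 2.2500)
C(L, I) = (L + 4*I)/I (C(L, I) = (L + 4*I)/(L + (I - L)) = (L + 4*I)/I)
(C(w, -10) + O(-9))*(-26) = ((4 + (9/4)/(-10)) + 4)*(-26) = ((4 + (9/4)*(-⅒)) + 4)*(-26) = ((4 - 9/40) + 4)*(-26) = (151/40 + 4)*(-26) = (311/40)*(-26) = -4043/20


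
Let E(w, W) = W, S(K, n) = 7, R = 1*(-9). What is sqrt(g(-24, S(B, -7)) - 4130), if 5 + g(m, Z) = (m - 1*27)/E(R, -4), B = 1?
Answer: I*sqrt(16489)/2 ≈ 64.205*I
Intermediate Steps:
R = -9
g(m, Z) = 7/4 - m/4 (g(m, Z) = -5 + (m - 1*27)/(-4) = -5 + (m - 27)*(-1/4) = -5 + (-27 + m)*(-1/4) = -5 + (27/4 - m/4) = 7/4 - m/4)
sqrt(g(-24, S(B, -7)) - 4130) = sqrt((7/4 - 1/4*(-24)) - 4130) = sqrt((7/4 + 6) - 4130) = sqrt(31/4 - 4130) = sqrt(-16489/4) = I*sqrt(16489)/2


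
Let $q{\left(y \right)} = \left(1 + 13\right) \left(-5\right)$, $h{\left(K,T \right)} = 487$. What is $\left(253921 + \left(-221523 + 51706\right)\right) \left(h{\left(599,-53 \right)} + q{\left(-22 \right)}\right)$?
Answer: $35071368$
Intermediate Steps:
$q{\left(y \right)} = -70$ ($q{\left(y \right)} = 14 \left(-5\right) = -70$)
$\left(253921 + \left(-221523 + 51706\right)\right) \left(h{\left(599,-53 \right)} + q{\left(-22 \right)}\right) = \left(253921 + \left(-221523 + 51706\right)\right) \left(487 - 70\right) = \left(253921 - 169817\right) 417 = 84104 \cdot 417 = 35071368$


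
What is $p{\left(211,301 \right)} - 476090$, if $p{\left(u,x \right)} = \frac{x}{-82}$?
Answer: $- \frac{39039681}{82} \approx -4.7609 \cdot 10^{5}$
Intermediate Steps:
$p{\left(u,x \right)} = - \frac{x}{82}$ ($p{\left(u,x \right)} = x \left(- \frac{1}{82}\right) = - \frac{x}{82}$)
$p{\left(211,301 \right)} - 476090 = \left(- \frac{1}{82}\right) 301 - 476090 = - \frac{301}{82} - 476090 = - \frac{39039681}{82}$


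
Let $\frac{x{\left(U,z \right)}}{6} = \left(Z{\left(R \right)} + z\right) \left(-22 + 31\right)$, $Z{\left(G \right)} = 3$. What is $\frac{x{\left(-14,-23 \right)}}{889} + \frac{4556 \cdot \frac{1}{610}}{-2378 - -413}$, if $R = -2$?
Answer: $- \frac{649296142}{532799925} \approx -1.2186$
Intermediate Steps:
$x{\left(U,z \right)} = 162 + 54 z$ ($x{\left(U,z \right)} = 6 \left(3 + z\right) \left(-22 + 31\right) = 6 \left(3 + z\right) 9 = 6 \left(27 + 9 z\right) = 162 + 54 z$)
$\frac{x{\left(-14,-23 \right)}}{889} + \frac{4556 \cdot \frac{1}{610}}{-2378 - -413} = \frac{162 + 54 \left(-23\right)}{889} + \frac{4556 \cdot \frac{1}{610}}{-2378 - -413} = \left(162 - 1242\right) \frac{1}{889} + \frac{4556 \cdot \frac{1}{610}}{-2378 + 413} = \left(-1080\right) \frac{1}{889} + \frac{2278}{305 \left(-1965\right)} = - \frac{1080}{889} + \frac{2278}{305} \left(- \frac{1}{1965}\right) = - \frac{1080}{889} - \frac{2278}{599325} = - \frac{649296142}{532799925}$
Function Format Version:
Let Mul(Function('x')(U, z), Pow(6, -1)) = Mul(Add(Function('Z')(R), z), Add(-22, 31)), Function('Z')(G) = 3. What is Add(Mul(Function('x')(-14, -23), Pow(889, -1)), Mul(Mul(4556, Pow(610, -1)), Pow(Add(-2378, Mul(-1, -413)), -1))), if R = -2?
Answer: Rational(-649296142, 532799925) ≈ -1.2186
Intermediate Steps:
Function('x')(U, z) = Add(162, Mul(54, z)) (Function('x')(U, z) = Mul(6, Mul(Add(3, z), Add(-22, 31))) = Mul(6, Mul(Add(3, z), 9)) = Mul(6, Add(27, Mul(9, z))) = Add(162, Mul(54, z)))
Add(Mul(Function('x')(-14, -23), Pow(889, -1)), Mul(Mul(4556, Pow(610, -1)), Pow(Add(-2378, Mul(-1, -413)), -1))) = Add(Mul(Add(162, Mul(54, -23)), Pow(889, -1)), Mul(Mul(4556, Pow(610, -1)), Pow(Add(-2378, Mul(-1, -413)), -1))) = Add(Mul(Add(162, -1242), Rational(1, 889)), Mul(Mul(4556, Rational(1, 610)), Pow(Add(-2378, 413), -1))) = Add(Mul(-1080, Rational(1, 889)), Mul(Rational(2278, 305), Pow(-1965, -1))) = Add(Rational(-1080, 889), Mul(Rational(2278, 305), Rational(-1, 1965))) = Add(Rational(-1080, 889), Rational(-2278, 599325)) = Rational(-649296142, 532799925)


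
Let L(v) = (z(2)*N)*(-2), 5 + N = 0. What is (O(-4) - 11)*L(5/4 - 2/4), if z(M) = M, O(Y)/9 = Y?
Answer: -940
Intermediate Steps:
N = -5 (N = -5 + 0 = -5)
O(Y) = 9*Y
L(v) = 20 (L(v) = (2*(-5))*(-2) = -10*(-2) = 20)
(O(-4) - 11)*L(5/4 - 2/4) = (9*(-4) - 11)*20 = (-36 - 11)*20 = -47*20 = -940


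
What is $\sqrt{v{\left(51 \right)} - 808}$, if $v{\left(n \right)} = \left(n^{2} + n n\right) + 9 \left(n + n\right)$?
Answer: $8 \sqrt{83} \approx 72.883$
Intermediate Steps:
$v{\left(n \right)} = 2 n^{2} + 18 n$ ($v{\left(n \right)} = \left(n^{2} + n^{2}\right) + 9 \cdot 2 n = 2 n^{2} + 18 n$)
$\sqrt{v{\left(51 \right)} - 808} = \sqrt{2 \cdot 51 \left(9 + 51\right) - 808} = \sqrt{2 \cdot 51 \cdot 60 - 808} = \sqrt{6120 - 808} = \sqrt{5312} = 8 \sqrt{83}$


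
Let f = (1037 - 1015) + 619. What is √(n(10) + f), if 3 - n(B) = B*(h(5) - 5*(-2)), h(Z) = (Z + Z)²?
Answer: 2*I*√114 ≈ 21.354*I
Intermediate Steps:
h(Z) = 4*Z² (h(Z) = (2*Z)² = 4*Z²)
n(B) = 3 - 110*B (n(B) = 3 - B*(4*5² - 5*(-2)) = 3 - B*(4*25 + 10) = 3 - B*(100 + 10) = 3 - B*110 = 3 - 110*B)
f = 641 (f = 22 + 619 = 641)
√(n(10) + f) = √((3 - 110*10) + 641) = √((3 - 1100) + 641) = √(-1097 + 641) = √(-456) = 2*I*√114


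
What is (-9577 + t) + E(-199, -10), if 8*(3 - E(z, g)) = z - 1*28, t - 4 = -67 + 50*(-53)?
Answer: -98069/8 ≈ -12259.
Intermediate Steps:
t = -2713 (t = 4 + (-67 + 50*(-53)) = 4 + (-67 - 2650) = 4 - 2717 = -2713)
E(z, g) = 13/2 - z/8 (E(z, g) = 3 - (z - 1*28)/8 = 3 - (z - 28)/8 = 3 - (-28 + z)/8 = 3 + (7/2 - z/8) = 13/2 - z/8)
(-9577 + t) + E(-199, -10) = (-9577 - 2713) + (13/2 - 1/8*(-199)) = -12290 + (13/2 + 199/8) = -12290 + 251/8 = -98069/8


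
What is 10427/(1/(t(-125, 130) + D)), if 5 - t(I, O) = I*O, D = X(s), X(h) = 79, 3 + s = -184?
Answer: 170314618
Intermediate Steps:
s = -187 (s = -3 - 184 = -187)
D = 79
t(I, O) = 5 - I*O
10427/(1/(t(-125, 130) + D)) = 10427/(1/((5 - 1*(-125)*130) + 79)) = 10427/(1/((5 + 16250) + 79)) = 10427/(1/(16255 + 79)) = 10427/(1/16334) = 10427*16334 = 170314618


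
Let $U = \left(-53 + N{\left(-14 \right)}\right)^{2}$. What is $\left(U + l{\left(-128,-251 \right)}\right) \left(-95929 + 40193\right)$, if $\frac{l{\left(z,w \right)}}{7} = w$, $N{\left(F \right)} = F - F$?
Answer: $-58634272$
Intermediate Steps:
$N{\left(F \right)} = 0$
$l{\left(z,w \right)} = 7 w$
$U = 2809$ ($U = \left(-53 + 0\right)^{2} = \left(-53\right)^{2} = 2809$)
$\left(U + l{\left(-128,-251 \right)}\right) \left(-95929 + 40193\right) = \left(2809 + 7 \left(-251\right)\right) \left(-95929 + 40193\right) = \left(2809 - 1757\right) \left(-55736\right) = 1052 \left(-55736\right) = -58634272$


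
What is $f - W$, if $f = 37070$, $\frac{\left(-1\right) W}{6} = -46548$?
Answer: $-242218$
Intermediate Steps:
$W = 279288$ ($W = \left(-6\right) \left(-46548\right) = 279288$)
$f - W = 37070 - 279288 = -242218$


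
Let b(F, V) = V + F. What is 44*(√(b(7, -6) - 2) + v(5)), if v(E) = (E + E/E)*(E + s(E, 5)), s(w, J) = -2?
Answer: 792 + 44*I ≈ 792.0 + 44.0*I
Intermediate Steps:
b(F, V) = F + V
v(E) = (1 + E)*(-2 + E) (v(E) = (E + E/E)*(E - 2) = (E + 1)*(-2 + E) = (1 + E)*(-2 + E))
44*(√(b(7, -6) - 2) + v(5)) = 44*(√((7 - 6) - 2) + (-2 + 5² - 1*5)) = 44*(√(1 - 2) + (-2 + 25 - 5)) = 44*(√(-1) + 18) = 44*(I + 18) = 44*(18 + I) = 792 + 44*I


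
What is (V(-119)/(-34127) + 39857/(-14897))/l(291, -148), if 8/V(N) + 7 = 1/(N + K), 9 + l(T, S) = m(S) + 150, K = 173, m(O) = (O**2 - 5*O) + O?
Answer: -512788903799/4338675318843931 ≈ -0.00011819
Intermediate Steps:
m(O) = O**2 - 4*O
l(T, S) = 141 + S*(-4 + S) (l(T, S) = -9 + (S*(-4 + S) + 150) = -9 + (150 + S*(-4 + S)) = 141 + S*(-4 + S))
V(N) = 8/(-7 + 1/(173 + N)) (V(N) = 8/(-7 + 1/(N + 173)) = 8/(-7 + 1/(173 + N)))
(V(-119)/(-34127) + 39857/(-14897))/l(291, -148) = ((8*(-173 - 1*(-119))/(1210 + 7*(-119)))/(-34127) + 39857/(-14897))/(141 - 148*(-4 - 148)) = ((8*(-173 + 119)/(1210 - 833))*(-1/34127) + 39857*(-1/14897))/(141 - 148*(-152)) = ((8*(-54)/377)*(-1/34127) - 39857/14897)/(141 + 22496) = ((8*(1/377)*(-54))*(-1/34127) - 39857/14897)/22637 = (-432/377*(-1/34127) - 39857/14897)*(1/22637) = (432/12865879 - 39857/14897)*(1/22637) = -512788903799/191662999463*1/22637 = -512788903799/4338675318843931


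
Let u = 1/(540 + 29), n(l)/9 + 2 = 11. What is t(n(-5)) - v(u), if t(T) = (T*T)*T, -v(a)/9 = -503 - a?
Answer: 299814057/569 ≈ 5.2691e+5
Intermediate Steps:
n(l) = 81 (n(l) = -18 + 9*11 = -18 + 99 = 81)
u = 1/569 ≈ 0.0017575
v(a) = 4527 + 9*a (v(a) = -9*(-503 - a) = 4527 + 9*a)
t(T) = T³ (t(T) = T²*T = T³)
t(n(-5)) - v(u) = 81³ - (4527 + 9*(1/569)) = 531441 - (4527 + 9/569) = 531441 - 1*2575872/569 = 531441 - 2575872/569 = 299814057/569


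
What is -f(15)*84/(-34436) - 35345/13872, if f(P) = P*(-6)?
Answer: -330503185/119424048 ≈ -2.7675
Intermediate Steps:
f(P) = -6*P
-f(15)*84/(-34436) - 35345/13872 = -(-6*15)*84/(-34436) - 35345/13872 = -(-90)*84*(-1/34436) - 35345*1/13872 = -1*(-7560)*(-1/34436) - 35345/13872 = 7560*(-1/34436) - 35345/13872 = -1890/8609 - 35345/13872 = -330503185/119424048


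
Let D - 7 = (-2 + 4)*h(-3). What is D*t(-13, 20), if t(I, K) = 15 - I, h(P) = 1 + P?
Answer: 84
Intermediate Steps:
D = 3 (D = 7 + (-2 + 4)*(1 - 3) = 7 + 2*(-2) = 7 - 4 = 3)
D*t(-13, 20) = 3*(15 - 1*(-13)) = 3*(15 + 13) = 3*28 = 84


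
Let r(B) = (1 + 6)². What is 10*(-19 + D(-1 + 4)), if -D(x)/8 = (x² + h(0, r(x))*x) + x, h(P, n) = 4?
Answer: -2110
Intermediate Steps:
r(B) = 49 (r(B) = 7² = 49)
D(x) = -40*x - 8*x² (D(x) = -8*((x² + 4*x) + x) = -8*(x² + 5*x) = -40*x - 8*x²)
10*(-19 + D(-1 + 4)) = 10*(-19 - 8*(-1 + 4)*(5 + (-1 + 4))) = 10*(-19 - 8*3*(5 + 3)) = 10*(-19 - 8*3*8) = 10*(-19 - 192) = 10*(-211) = -2110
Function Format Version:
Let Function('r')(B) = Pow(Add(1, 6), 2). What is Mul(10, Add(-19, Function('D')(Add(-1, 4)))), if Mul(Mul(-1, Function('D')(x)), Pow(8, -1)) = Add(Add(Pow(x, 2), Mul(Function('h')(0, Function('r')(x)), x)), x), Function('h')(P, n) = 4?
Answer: -2110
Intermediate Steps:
Function('r')(B) = 49 (Function('r')(B) = Pow(7, 2) = 49)
Function('D')(x) = Add(Mul(-40, x), Mul(-8, Pow(x, 2))) (Function('D')(x) = Mul(-8, Add(Add(Pow(x, 2), Mul(4, x)), x)) = Mul(-8, Add(Pow(x, 2), Mul(5, x))) = Add(Mul(-40, x), Mul(-8, Pow(x, 2))))
Mul(10, Add(-19, Function('D')(Add(-1, 4)))) = Mul(10, Add(-19, Mul(-8, Add(-1, 4), Add(5, Add(-1, 4))))) = Mul(10, Add(-19, Mul(-8, 3, Add(5, 3)))) = Mul(10, Add(-19, Mul(-8, 3, 8))) = Mul(10, Add(-19, -192)) = Mul(10, -211) = -2110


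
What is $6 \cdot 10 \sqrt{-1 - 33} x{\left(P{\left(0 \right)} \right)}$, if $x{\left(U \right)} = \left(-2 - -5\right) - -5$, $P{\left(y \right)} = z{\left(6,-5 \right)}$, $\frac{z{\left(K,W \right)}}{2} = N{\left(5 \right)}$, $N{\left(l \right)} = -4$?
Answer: $480 i \sqrt{34} \approx 2798.9 i$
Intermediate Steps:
$z{\left(K,W \right)} = -8$ ($z{\left(K,W \right)} = 2 \left(-4\right) = -8$)
$P{\left(y \right)} = -8$
$x{\left(U \right)} = 8$ ($x{\left(U \right)} = \left(-2 + 5\right) + 5 = 3 + 5 = 8$)
$6 \cdot 10 \sqrt{-1 - 33} x{\left(P{\left(0 \right)} \right)} = 6 \cdot 10 \sqrt{-1 - 33} \cdot 8 = 60 \sqrt{-34} \cdot 8 = 60 i \sqrt{34} \cdot 8 = 480 i \sqrt{34}$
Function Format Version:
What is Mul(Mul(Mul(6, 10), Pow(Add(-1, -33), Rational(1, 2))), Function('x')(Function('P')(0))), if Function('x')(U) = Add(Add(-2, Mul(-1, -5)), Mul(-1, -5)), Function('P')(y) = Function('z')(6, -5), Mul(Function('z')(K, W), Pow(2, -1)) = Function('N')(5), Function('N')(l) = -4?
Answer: Mul(480, I, Pow(34, Rational(1, 2))) ≈ Mul(2798.9, I)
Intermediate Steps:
Function('z')(K, W) = -8 (Function('z')(K, W) = Mul(2, -4) = -8)
Function('P')(y) = -8
Function('x')(U) = 8 (Function('x')(U) = Add(Add(-2, 5), 5) = Add(3, 5) = 8)
Mul(Mul(Mul(6, 10), Pow(Add(-1, -33), Rational(1, 2))), Function('x')(Function('P')(0))) = Mul(Mul(Mul(6, 10), Pow(Add(-1, -33), Rational(1, 2))), 8) = Mul(Mul(60, Pow(-34, Rational(1, 2))), 8) = Mul(Mul(60, Mul(I, Pow(34, Rational(1, 2)))), 8) = Mul(Mul(60, I, Pow(34, Rational(1, 2))), 8) = Mul(480, I, Pow(34, Rational(1, 2)))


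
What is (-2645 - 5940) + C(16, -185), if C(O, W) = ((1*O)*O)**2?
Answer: 56951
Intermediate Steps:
C(O, W) = O**4 (C(O, W) = (O*O)**2 = (O**2)**2 = O**4)
(-2645 - 5940) + C(16, -185) = (-2645 - 5940) + 16**4 = -8585 + 65536 = 56951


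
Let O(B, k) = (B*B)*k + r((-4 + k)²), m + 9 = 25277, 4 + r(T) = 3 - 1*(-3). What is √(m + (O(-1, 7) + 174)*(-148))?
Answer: 2*I*√454 ≈ 42.615*I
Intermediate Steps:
r(T) = 2 (r(T) = -4 + (3 - 1*(-3)) = -4 + (3 + 3) = -4 + 6 = 2)
m = 25268 (m = -9 + 25277 = 25268)
O(B, k) = 2 + k*B² (O(B, k) = (B*B)*k + 2 = B²*k + 2 = k*B² + 2 = 2 + k*B²)
√(m + (O(-1, 7) + 174)*(-148)) = √(25268 + ((2 + 7*(-1)²) + 174)*(-148)) = √(25268 + ((2 + 7*1) + 174)*(-148)) = √(25268 + ((2 + 7) + 174)*(-148)) = √(25268 + (9 + 174)*(-148)) = √(25268 + 183*(-148)) = √(25268 - 27084) = √(-1816) = 2*I*√454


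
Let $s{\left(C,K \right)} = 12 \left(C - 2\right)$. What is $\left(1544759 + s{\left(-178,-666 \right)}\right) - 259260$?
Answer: $1283339$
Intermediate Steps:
$s{\left(C,K \right)} = -24 + 12 C$ ($s{\left(C,K \right)} = 12 \left(-2 + C\right) = -24 + 12 C$)
$\left(1544759 + s{\left(-178,-666 \right)}\right) - 259260 = \left(1544759 + \left(-24 + 12 \left(-178\right)\right)\right) - 259260 = \left(1544759 - 2160\right) - 259260 = 1542599 - 259260 = 1283339$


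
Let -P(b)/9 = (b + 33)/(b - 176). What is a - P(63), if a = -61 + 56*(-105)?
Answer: -672197/113 ≈ -5948.6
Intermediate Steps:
a = -5941 (a = -61 - 5880 = -5941)
P(b) = -9*(33 + b)/(-176 + b) (P(b) = -9*(b + 33)/(b - 176) = -9*(33 + b)/(-176 + b))
a - P(63) = -5941 - 9*(-33 - 1*63)/(-176 + 63) = -5941 - 9*(-33 - 63)/(-113) = -5941 - 9*(-1)*(-96)/113 = -5941 - 1*864/113 = -5941 - 864/113 = -672197/113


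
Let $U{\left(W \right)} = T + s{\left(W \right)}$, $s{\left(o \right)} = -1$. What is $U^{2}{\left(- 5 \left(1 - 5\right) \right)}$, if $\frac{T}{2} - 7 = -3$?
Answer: $49$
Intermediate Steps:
$T = 8$ ($T = 14 + 2 \left(-3\right) = 14 - 6 = 8$)
$U{\left(W \right)} = 7$ ($U{\left(W \right)} = 8 - 1 = 7$)
$U^{2}{\left(- 5 \left(1 - 5\right) \right)} = 7^{2} = 49$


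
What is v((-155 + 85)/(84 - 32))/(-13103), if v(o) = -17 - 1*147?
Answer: 164/13103 ≈ 0.012516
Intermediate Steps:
v(o) = -164 (v(o) = -17 - 147 = -164)
v((-155 + 85)/(84 - 32))/(-13103) = -164/(-13103) = -164*(-1/13103) = 164/13103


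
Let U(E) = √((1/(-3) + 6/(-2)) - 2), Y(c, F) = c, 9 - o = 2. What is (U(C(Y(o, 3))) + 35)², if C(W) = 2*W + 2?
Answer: 3659/3 + 280*I*√3/3 ≈ 1219.7 + 161.66*I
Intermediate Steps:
o = 7 (o = 9 - 1*2 = 9 - 2 = 7)
C(W) = 2 + 2*W
U(E) = 4*I*√3/3 (U(E) = √((1*(-⅓) + 6*(-½)) - 2) = √((-⅓ - 3) - 2) = √(-10/3 - 2) = √(-16/3) = 4*I*√3/3)
(U(C(Y(o, 3))) + 35)² = (4*I*√3/3 + 35)² = (35 + 4*I*√3/3)²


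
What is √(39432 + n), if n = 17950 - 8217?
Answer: √49165 ≈ 221.73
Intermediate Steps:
n = 9733
√(39432 + n) = √(39432 + 9733) = √49165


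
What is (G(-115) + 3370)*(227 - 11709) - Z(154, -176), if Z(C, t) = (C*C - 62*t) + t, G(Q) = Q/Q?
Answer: -38740274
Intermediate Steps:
G(Q) = 1
Z(C, t) = C² - 61*t (Z(C, t) = (C² - 62*t) + t = C² - 61*t)
(G(-115) + 3370)*(227 - 11709) - Z(154, -176) = (1 + 3370)*(227 - 11709) - (154² - 61*(-176)) = 3371*(-11482) - (23716 + 10736) = -38705822 - 1*34452 = -38705822 - 34452 = -38740274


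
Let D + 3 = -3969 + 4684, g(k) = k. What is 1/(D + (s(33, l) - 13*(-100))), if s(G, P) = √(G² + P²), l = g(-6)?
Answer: 2012/4047019 - 15*√5/4047019 ≈ 0.00048887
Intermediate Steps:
l = -6
D = 712 (D = -3 + (-3969 + 4684) = -3 + 715 = 712)
1/(D + (s(33, l) - 13*(-100))) = 1/(712 + (√(33² + (-6)²) - 13*(-100))) = 1/(712 + (√(1089 + 36) + 1300)) = 1/(712 + (√1125 + 1300)) = 1/(712 + (15*√5 + 1300)) = 1/(712 + (1300 + 15*√5)) = 1/(2012 + 15*√5)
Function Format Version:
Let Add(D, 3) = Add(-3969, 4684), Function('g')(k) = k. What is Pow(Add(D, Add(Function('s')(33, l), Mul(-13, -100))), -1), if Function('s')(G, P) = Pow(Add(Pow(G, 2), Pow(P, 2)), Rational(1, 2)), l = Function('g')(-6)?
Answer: Add(Rational(2012, 4047019), Mul(Rational(-15, 4047019), Pow(5, Rational(1, 2)))) ≈ 0.00048887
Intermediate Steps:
l = -6
D = 712 (D = Add(-3, Add(-3969, 4684)) = Add(-3, 715) = 712)
Pow(Add(D, Add(Function('s')(33, l), Mul(-13, -100))), -1) = Pow(Add(712, Add(Pow(Add(Pow(33, 2), Pow(-6, 2)), Rational(1, 2)), Mul(-13, -100))), -1) = Pow(Add(712, Add(Pow(Add(1089, 36), Rational(1, 2)), 1300)), -1) = Pow(Add(712, Add(Pow(1125, Rational(1, 2)), 1300)), -1) = Pow(Add(712, Add(Mul(15, Pow(5, Rational(1, 2))), 1300)), -1) = Pow(Add(712, Add(1300, Mul(15, Pow(5, Rational(1, 2))))), -1) = Pow(Add(2012, Mul(15, Pow(5, Rational(1, 2)))), -1)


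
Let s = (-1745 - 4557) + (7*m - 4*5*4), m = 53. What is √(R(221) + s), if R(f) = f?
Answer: I*√5790 ≈ 76.092*I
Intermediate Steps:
s = -6011 (s = (-1745 - 4557) + (7*53 - 4*5*4) = -6302 + (371 - 20*4) = -6302 + (371 - 80) = -6302 + 291 = -6011)
√(R(221) + s) = √(221 - 6011) = √(-5790) = I*√5790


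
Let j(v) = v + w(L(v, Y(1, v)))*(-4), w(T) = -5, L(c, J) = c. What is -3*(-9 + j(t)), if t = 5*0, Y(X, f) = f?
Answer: -33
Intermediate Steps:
t = 0
j(v) = 20 + v (j(v) = v - 5*(-4) = v + 20 = 20 + v)
-3*(-9 + j(t)) = -3*(-9 + (20 + 0)) = -3*(-9 + 20) = -3*11 = -33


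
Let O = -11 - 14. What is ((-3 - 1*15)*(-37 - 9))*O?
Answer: -20700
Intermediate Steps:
O = -25
((-3 - 1*15)*(-37 - 9))*O = ((-3 - 1*15)*(-37 - 9))*(-25) = ((-3 - 15)*(-46))*(-25) = -18*(-46)*(-25) = 828*(-25) = -20700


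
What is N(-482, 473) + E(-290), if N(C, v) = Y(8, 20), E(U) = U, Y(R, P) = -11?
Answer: -301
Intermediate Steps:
N(C, v) = -11
N(-482, 473) + E(-290) = -11 - 290 = -301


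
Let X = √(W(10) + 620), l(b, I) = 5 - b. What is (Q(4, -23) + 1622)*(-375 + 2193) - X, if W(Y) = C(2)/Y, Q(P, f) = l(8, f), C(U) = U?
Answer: 2943342 - √15505/5 ≈ 2.9433e+6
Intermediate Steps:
Q(P, f) = -3 (Q(P, f) = 5 - 1*8 = 5 - 8 = -3)
W(Y) = 2/Y
X = √15505/5 (X = √(2/10 + 620) = √(2*(⅒) + 620) = √(⅕ + 620) = √(3101/5) = √15505/5 ≈ 24.904)
(Q(4, -23) + 1622)*(-375 + 2193) - X = (-3 + 1622)*(-375 + 2193) - √15505/5 = 1619*1818 - √15505/5 = 2943342 - √15505/5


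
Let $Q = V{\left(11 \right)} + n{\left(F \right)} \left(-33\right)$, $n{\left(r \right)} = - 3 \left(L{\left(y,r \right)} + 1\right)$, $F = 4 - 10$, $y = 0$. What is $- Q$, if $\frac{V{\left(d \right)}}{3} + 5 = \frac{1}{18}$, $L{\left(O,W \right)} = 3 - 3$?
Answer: $- \frac{505}{6} \approx -84.167$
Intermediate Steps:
$L{\left(O,W \right)} = 0$ ($L{\left(O,W \right)} = 3 - 3 = 0$)
$V{\left(d \right)} = - \frac{89}{6}$ ($V{\left(d \right)} = -15 + \frac{3}{18} = -15 + 3 \cdot \frac{1}{18} = -15 + \frac{1}{6} = - \frac{89}{6}$)
$F = -6$
$n{\left(r \right)} = -3$ ($n{\left(r \right)} = - 3 \left(0 + 1\right) = \left(-3\right) 1 = -3$)
$Q = \frac{505}{6}$ ($Q = - \frac{89}{6} - -99 = - \frac{89}{6} + 99 = \frac{505}{6} \approx 84.167$)
$- Q = \left(-1\right) \frac{505}{6} = - \frac{505}{6}$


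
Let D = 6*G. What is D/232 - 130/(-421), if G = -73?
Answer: -77119/48836 ≈ -1.5791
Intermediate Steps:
D = -438 (D = 6*(-73) = -438)
D/232 - 130/(-421) = -438/232 - 130/(-421) = -438*1/232 - 130*(-1/421) = -219/116 + 130/421 = -77119/48836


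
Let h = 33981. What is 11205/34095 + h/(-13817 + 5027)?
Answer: -23557561/6659890 ≈ -3.5372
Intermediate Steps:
11205/34095 + h/(-13817 + 5027) = 11205/34095 + 33981/(-13817 + 5027) = 11205*(1/34095) + 33981/(-8790) = 747/2273 + 33981*(-1/8790) = 747/2273 - 11327/2930 = -23557561/6659890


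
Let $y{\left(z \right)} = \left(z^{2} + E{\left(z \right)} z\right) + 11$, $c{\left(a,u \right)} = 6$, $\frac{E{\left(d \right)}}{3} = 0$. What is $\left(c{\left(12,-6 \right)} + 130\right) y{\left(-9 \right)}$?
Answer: $12512$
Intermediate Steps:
$E{\left(d \right)} = 0$ ($E{\left(d \right)} = 3 \cdot 0 = 0$)
$y{\left(z \right)} = 11 + z^{2}$ ($y{\left(z \right)} = \left(z^{2} + 0 z\right) + 11 = \left(z^{2} + 0\right) + 11 = z^{2} + 11 = 11 + z^{2}$)
$\left(c{\left(12,-6 \right)} + 130\right) y{\left(-9 \right)} = \left(6 + 130\right) \left(11 + \left(-9\right)^{2}\right) = 136 \left(11 + 81\right) = 136 \cdot 92 = 12512$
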